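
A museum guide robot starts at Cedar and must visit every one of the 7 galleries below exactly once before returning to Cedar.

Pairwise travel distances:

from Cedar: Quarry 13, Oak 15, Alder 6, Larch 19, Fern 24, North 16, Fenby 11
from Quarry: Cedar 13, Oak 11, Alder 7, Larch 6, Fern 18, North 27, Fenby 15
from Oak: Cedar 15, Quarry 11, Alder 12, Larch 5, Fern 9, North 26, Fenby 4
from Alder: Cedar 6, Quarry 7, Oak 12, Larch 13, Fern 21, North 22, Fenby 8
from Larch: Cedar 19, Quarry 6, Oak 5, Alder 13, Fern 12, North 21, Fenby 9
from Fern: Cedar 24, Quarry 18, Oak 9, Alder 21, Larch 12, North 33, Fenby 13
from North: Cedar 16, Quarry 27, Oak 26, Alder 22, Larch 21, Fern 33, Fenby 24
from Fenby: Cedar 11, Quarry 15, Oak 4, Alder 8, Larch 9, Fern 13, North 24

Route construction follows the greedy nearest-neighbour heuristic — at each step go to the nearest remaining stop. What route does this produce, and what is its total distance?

Nearest-neighbour total = 90; route Cedar → Alder → Quarry → Larch → Oak → Fenby → Fern → North → Cedar.

From Cedar: distances to unvisited — Alder=6, Fenby=11, Quarry=13, Oak=15, North=16, Larch=19, Fern=24. Nearest is Alder (6).
From Alder: distances to unvisited — Quarry=7, Fenby=8, Oak=12, Larch=13, Fern=21, North=22. Nearest is Quarry (7).
From Quarry: distances to unvisited — Larch=6, Oak=11, Fenby=15, Fern=18, North=27. Nearest is Larch (6).
From Larch: distances to unvisited — Oak=5, Fenby=9, Fern=12, North=21. Nearest is Oak (5).
From Oak: distances to unvisited — Fenby=4, Fern=9, North=26. Nearest is Fenby (4).
From Fenby: distances to unvisited — Fern=13, North=24. Nearest is Fern (13).
From Fern: distances to unvisited — North=33. Nearest is North (33).
Return North→Cedar: 16.
Total = 6 + 7 + 6 + 5 + 4 + 13 + 33 + 16 = 90.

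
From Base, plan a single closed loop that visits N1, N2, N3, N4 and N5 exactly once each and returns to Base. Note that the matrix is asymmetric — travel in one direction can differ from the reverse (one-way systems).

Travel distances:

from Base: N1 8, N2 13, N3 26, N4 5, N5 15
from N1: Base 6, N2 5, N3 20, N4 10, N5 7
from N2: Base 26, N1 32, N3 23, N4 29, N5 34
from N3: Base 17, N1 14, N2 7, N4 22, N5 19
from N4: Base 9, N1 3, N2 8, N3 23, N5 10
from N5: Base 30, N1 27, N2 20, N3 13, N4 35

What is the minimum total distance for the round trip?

Base - N1 - N2 - N3 - N4 - N5 - Base: 8+5+23+22+10+30 = 98
Base - N1 - N2 - N3 - N5 - N4 - Base: 8+5+23+19+35+9 = 99
Base - N1 - N2 - N4 - N3 - N5 - Base: 8+5+29+23+19+30 = 114
Base - N1 - N2 - N4 - N5 - N3 - Base: 8+5+29+10+13+17 = 82
Base - N1 - N2 - N5 - N3 - N4 - Base: 8+5+34+13+22+9 = 91
Base - N1 - N2 - N5 - N4 - N3 - Base: 8+5+34+35+23+17 = 122
Base - N1 - N3 - N2 - N4 - N5 - Base: 8+20+7+29+10+30 = 104
Base - N1 - N3 - N2 - N5 - N4 - Base: 8+20+7+34+35+9 = 113
Base - N1 - N3 - N4 - N2 - N5 - Base: 8+20+22+8+34+30 = 122
Base - N1 - N3 - N4 - N5 - N2 - Base: 8+20+22+10+20+26 = 106
Base - N1 - N3 - N5 - N2 - N4 - Base: 8+20+19+20+29+9 = 105
Base - N1 - N3 - N5 - N4 - N2 - Base: 8+20+19+35+8+26 = 116
Base - N1 - N4 - N2 - N3 - N5 - Base: 8+10+8+23+19+30 = 98
Base - N1 - N4 - N2 - N5 - N3 - Base: 8+10+8+34+13+17 = 90
… (106 more)
Base - N4 - N1 - N5 - N3 - N2 - Base: 5+3+7+13+7+26 = 61  ← best
The minimum is 61.
One optimal route: Base → N4 → N1 → N5 → N3 → N2 → Base.

Shortest round trip = 61.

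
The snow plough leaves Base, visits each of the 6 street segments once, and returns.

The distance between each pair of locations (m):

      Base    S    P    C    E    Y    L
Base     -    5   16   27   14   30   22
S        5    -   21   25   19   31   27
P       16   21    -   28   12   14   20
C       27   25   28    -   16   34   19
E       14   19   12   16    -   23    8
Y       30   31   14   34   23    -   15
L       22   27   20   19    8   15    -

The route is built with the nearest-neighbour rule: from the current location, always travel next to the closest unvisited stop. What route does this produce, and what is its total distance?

Nearest-neighbour total = 116 m; route Base → S → E → L → Y → P → C → Base.

At Base the remaining stops are S 5, E 14, P 16, L 22, C 27, Y 30; go to S.
At S the remaining stops are E 19, P 21, C 25, L 27, Y 31; go to E.
At E the remaining stops are L 8, P 12, C 16, Y 23; go to L.
At L the remaining stops are Y 15, C 19, P 20; go to Y.
At Y the remaining stops are P 14, C 34; go to P.
At P the remaining stops are C 28; go to C.
Return C→Base: 27.
Total = 5 + 19 + 8 + 15 + 14 + 28 + 27 = 116.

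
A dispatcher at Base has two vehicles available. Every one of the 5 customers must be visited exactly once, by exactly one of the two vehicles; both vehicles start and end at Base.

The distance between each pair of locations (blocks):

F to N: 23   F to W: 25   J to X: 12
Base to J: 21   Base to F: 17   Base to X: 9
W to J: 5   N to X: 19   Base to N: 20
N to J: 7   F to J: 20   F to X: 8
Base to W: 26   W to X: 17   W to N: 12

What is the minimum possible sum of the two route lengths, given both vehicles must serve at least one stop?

Try each way of splitting the stops between the two vehicles (each non-empty) and, for each split, find the best tour for each vehicle:
  {F} + {W, N, J, X}: 34 + 58 = 92
  {W} + {F, N, J, X}: 52 + 64 = 116
  {F, W} + {N, J, X}: 68 + 48 = 116
  {N} + {F, W, J, X}: 40 + 68 = 108
  {F, N} + {W, J, X}: 60 + 52 = 112
  {W, N} + {F, J, X}: 58 + 58 = 116
  … (15 splits in total)
Best: vehicle 1 Base → F → Base = 34; vehicle 2 Base → N → W → J → X → Base = 58; combined 92.

Minimum combined distance: 92 blocks.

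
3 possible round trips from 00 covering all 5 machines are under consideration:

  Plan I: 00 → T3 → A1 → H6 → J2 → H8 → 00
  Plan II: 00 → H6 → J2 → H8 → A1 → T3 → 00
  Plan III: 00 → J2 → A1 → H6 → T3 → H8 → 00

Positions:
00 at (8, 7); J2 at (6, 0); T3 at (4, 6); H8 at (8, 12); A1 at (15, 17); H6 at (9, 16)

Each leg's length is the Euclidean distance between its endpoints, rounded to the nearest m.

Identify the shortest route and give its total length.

55 m — Plan III is the shortest.

Plan I: 4 + 16 + 6 + 16 + 12 + 5 = 59
Plan II: 9 + 16 + 12 + 9 + 16 + 4 = 66
Plan III: 7 + 19 + 6 + 11 + 7 + 5 = 55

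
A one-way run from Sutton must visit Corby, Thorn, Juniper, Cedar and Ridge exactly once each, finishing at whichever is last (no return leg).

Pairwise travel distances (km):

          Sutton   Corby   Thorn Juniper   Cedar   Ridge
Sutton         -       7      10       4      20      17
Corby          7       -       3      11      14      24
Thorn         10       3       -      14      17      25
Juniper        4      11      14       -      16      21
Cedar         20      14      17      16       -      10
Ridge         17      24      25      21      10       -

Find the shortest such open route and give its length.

There are 5! = 120 possible orderings.
Sutton → Corby → Thorn → Juniper → Cedar → Ridge: 7+3+14+16+10 = 50
Sutton → Corby → Thorn → Juniper → Ridge → Cedar: 7+3+14+21+10 = 55
Sutton → Corby → Thorn → Cedar → Juniper → Ridge: 7+3+17+16+21 = 64
Sutton → Corby → Thorn → Cedar → Ridge → Juniper: 7+3+17+10+21 = 58
Sutton → Corby → Thorn → Ridge → Juniper → Cedar: 7+3+25+21+16 = 72
Sutton → Corby → Thorn → Ridge → Cedar → Juniper: 7+3+25+10+16 = 61
Sutton → Corby → Juniper → Thorn → Cedar → Ridge: 7+11+14+17+10 = 59
Sutton → Corby → Juniper → Thorn → Ridge → Cedar: 7+11+14+25+10 = 67
Sutton → Corby → Juniper → Cedar → Thorn → Ridge: 7+11+16+17+25 = 76
Sutton → Corby → Juniper → Cedar → Ridge → Thorn: 7+11+16+10+25 = 69
Sutton → Corby → Juniper → Ridge → Thorn → Cedar: 7+11+21+25+17 = 81
Sutton → Corby → Juniper → Ridge → Cedar → Thorn: 7+11+21+10+17 = 66
Sutton → Corby → Cedar → Thorn → Juniper → Ridge: 7+14+17+14+21 = 73
Sutton → Corby → Cedar → Thorn → Ridge → Juniper: 7+14+17+25+21 = 84
… (106 more)
Sutton → Juniper → Corby → Thorn → Cedar → Ridge: 4+11+3+17+10 = 45  ← best
The minimum is 45.
One shortest path: Sutton → Juniper → Corby → Thorn → Cedar → Ridge.

Minimum one-way distance = 45 km.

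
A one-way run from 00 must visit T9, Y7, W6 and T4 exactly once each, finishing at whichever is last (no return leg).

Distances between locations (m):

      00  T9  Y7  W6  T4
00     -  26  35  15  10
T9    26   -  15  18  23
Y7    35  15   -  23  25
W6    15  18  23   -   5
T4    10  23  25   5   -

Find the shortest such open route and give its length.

There are 4! = 24 possible orderings.
00 - T9 - Y7 - W6 - T4: 26+15+23+5 = 69
00 - T9 - Y7 - T4 - W6: 26+15+25+5 = 71
00 - T9 - W6 - Y7 - T4: 26+18+23+25 = 92
00 - T9 - W6 - T4 - Y7: 26+18+5+25 = 74
00 - T9 - T4 - Y7 - W6: 26+23+25+23 = 97
00 - T9 - T4 - W6 - Y7: 26+23+5+23 = 77
00 - Y7 - T9 - W6 - T4: 35+15+18+5 = 73
00 - Y7 - T9 - T4 - W6: 35+15+23+5 = 78
00 - Y7 - W6 - T9 - T4: 35+23+18+23 = 99
00 - Y7 - W6 - T4 - T9: 35+23+5+23 = 86
00 - Y7 - T4 - T9 - W6: 35+25+23+18 = 101
00 - Y7 - T4 - W6 - T9: 35+25+5+18 = 83
00 - W6 - T9 - Y7 - T4: 15+18+15+25 = 73
00 - W6 - T9 - T4 - Y7: 15+18+23+25 = 81
… (10 more)
00 - T4 - W6 - T9 - Y7: 10+5+18+15 = 48  ← best
The minimum is 48.
One shortest path: 00 → T4 → W6 → T9 → Y7.

Minimum one-way distance = 48 m.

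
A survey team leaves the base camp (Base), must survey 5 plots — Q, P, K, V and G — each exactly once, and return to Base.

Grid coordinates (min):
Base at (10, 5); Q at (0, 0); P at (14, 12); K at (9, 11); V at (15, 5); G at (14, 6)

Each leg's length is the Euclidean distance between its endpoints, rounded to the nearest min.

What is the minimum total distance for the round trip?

Shortest round trip = 42 min.

Base-Q-P-K-V-G-Base: 11+18+5+8+1+4 = 47
Base-Q-P-K-G-V-Base: 11+18+5+7+1+5 = 47
Base-Q-P-V-K-G-Base: 11+18+7+8+7+4 = 55
Base-Q-P-V-G-K-Base: 11+18+7+1+7+6 = 50
Base-Q-P-G-K-V-Base: 11+18+6+7+8+5 = 55
Base-Q-P-G-V-K-Base: 11+18+6+1+8+6 = 50
Base-Q-K-P-V-G-Base: 11+14+5+7+1+4 = 42
Base-Q-K-P-G-V-Base: 11+14+5+6+1+5 = 42
Base-Q-K-V-P-G-Base: 11+14+8+7+6+4 = 50
Base-Q-K-V-G-P-Base: 11+14+8+1+6+8 = 48
Base-Q-K-G-P-V-Base: 11+14+7+6+7+5 = 50
Base-Q-K-G-V-P-Base: 11+14+7+1+7+8 = 48
Base-Q-V-P-K-G-Base: 11+16+7+5+7+4 = 50
Base-Q-V-P-G-K-Base: 11+16+7+6+7+6 = 53
… (46 more)
The minimum is 42.
One optimal route: Base → Q → K → P → V → G → Base (or its reverse).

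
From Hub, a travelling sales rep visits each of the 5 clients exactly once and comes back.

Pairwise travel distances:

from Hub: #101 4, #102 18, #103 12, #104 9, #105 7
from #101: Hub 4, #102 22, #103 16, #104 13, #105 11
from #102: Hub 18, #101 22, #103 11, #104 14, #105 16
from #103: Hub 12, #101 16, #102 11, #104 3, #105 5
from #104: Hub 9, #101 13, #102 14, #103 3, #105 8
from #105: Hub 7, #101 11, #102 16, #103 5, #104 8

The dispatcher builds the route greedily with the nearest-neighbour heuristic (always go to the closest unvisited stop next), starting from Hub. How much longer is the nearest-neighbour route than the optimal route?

Excess over optimum: 1.

From Hub: #101=4, #105=7, #104=9, #103=12, #102=18 → choose #101 (4).
From #101: #105=11, #104=13, #103=16, #102=22 → choose #105 (11).
From #105: #103=5, #104=8, #102=16 → choose #103 (5).
From #103: #104=3, #102=11 → choose #104 (3).
From #104: #102=14 → choose #102 (14).
NN route Hub → #101 → #105 → #103 → #104 → #102 → Hub costs 55.
Optimal: Hub → #101 → #104 → #102 → #103 → #105 → Hub costs 54 (by enumerating all 60 distinct tours).
Excess = 55 − 54 = 1.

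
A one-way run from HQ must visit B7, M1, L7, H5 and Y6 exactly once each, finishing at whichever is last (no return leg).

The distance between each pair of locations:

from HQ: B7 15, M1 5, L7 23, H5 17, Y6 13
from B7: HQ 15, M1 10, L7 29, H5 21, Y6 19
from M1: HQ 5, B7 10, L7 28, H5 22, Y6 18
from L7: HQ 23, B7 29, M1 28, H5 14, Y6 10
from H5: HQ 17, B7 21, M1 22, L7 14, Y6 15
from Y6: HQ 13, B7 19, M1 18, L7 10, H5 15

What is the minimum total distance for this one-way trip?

Minimum one-way distance = 58.

There are 5! = 120 possible orderings.
HQ - B7 - M1 - L7 - H5 - Y6: 15+10+28+14+15 = 82
HQ - B7 - M1 - L7 - Y6 - H5: 15+10+28+10+15 = 78
HQ - B7 - M1 - H5 - L7 - Y6: 15+10+22+14+10 = 71
HQ - B7 - M1 - H5 - Y6 - L7: 15+10+22+15+10 = 72
HQ - B7 - M1 - Y6 - L7 - H5: 15+10+18+10+14 = 67
HQ - B7 - M1 - Y6 - H5 - L7: 15+10+18+15+14 = 72
HQ - B7 - L7 - M1 - H5 - Y6: 15+29+28+22+15 = 109
HQ - B7 - L7 - M1 - Y6 - H5: 15+29+28+18+15 = 105
HQ - B7 - L7 - H5 - M1 - Y6: 15+29+14+22+18 = 98
HQ - B7 - L7 - H5 - Y6 - M1: 15+29+14+15+18 = 91
HQ - B7 - L7 - Y6 - M1 - H5: 15+29+10+18+22 = 94
HQ - B7 - L7 - Y6 - H5 - M1: 15+29+10+15+22 = 91
HQ - B7 - H5 - M1 - L7 - Y6: 15+21+22+28+10 = 96
HQ - B7 - H5 - M1 - Y6 - L7: 15+21+22+18+10 = 86
… (106 more)
HQ - M1 - B7 - Y6 - L7 - H5: 5+10+19+10+14 = 58  ← best
The minimum is 58.
One shortest path: HQ → M1 → B7 → Y6 → L7 → H5.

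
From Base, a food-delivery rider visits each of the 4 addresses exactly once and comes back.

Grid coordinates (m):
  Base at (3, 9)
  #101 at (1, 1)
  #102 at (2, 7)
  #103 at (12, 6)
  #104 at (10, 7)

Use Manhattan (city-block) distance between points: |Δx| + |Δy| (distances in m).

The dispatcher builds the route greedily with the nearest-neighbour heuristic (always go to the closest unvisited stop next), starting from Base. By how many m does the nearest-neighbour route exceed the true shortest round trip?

Base: #102=3, #104=9, #101=10, #103=12 ⇒ #102
#102: #101=7, #104=8, #103=11 ⇒ #101
#101: #104=15, #103=16 ⇒ #104
#104: #103=3 ⇒ #103
NN route Base → #102 → #101 → #104 → #103 → Base costs 40.
Optimal: Base → #102 → #101 → #103 → #104 → Base costs 38 (by enumerating all 12 distinct tours).
Excess = 40 − 38 = 2.

The nearest-neighbour route is 2 m longer than optimal.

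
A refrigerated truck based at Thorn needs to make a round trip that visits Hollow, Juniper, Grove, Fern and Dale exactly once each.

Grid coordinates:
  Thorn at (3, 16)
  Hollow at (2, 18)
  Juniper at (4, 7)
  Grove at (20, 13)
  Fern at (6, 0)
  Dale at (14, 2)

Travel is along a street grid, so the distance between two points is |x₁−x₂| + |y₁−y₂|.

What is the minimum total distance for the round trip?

There are 60 distinct closed tours to check (reversals are equivalent).
Thorn - Hollow - Juniper - Grove - Fern - Dale - Thorn: 3+13+22+27+10+25 = 100
Thorn - Hollow - Juniper - Grove - Dale - Fern - Thorn: 3+13+22+17+10+19 = 84
Thorn - Hollow - Juniper - Fern - Grove - Dale - Thorn: 3+13+9+27+17+25 = 94
Thorn - Hollow - Juniper - Fern - Dale - Grove - Thorn: 3+13+9+10+17+20 = 72
Thorn - Hollow - Juniper - Dale - Grove - Fern - Thorn: 3+13+15+17+27+19 = 94
Thorn - Hollow - Juniper - Dale - Fern - Grove - Thorn: 3+13+15+10+27+20 = 88
Thorn - Hollow - Grove - Juniper - Fern - Dale - Thorn: 3+23+22+9+10+25 = 92
Thorn - Hollow - Grove - Juniper - Dale - Fern - Thorn: 3+23+22+15+10+19 = 92
Thorn - Hollow - Grove - Fern - Juniper - Dale - Thorn: 3+23+27+9+15+25 = 102
Thorn - Hollow - Grove - Fern - Dale - Juniper - Thorn: 3+23+27+10+15+10 = 88
Thorn - Hollow - Grove - Dale - Juniper - Fern - Thorn: 3+23+17+15+9+19 = 86
Thorn - Hollow - Grove - Dale - Fern - Juniper - Thorn: 3+23+17+10+9+10 = 72
Thorn - Hollow - Fern - Juniper - Grove - Dale - Thorn: 3+22+9+22+17+25 = 98
Thorn - Hollow - Fern - Juniper - Dale - Grove - Thorn: 3+22+9+15+17+20 = 86
… (46 more)
The minimum is 72.
One optimal route: Thorn → Hollow → Juniper → Fern → Dale → Grove → Thorn (or its reverse).

72 — the shortest possible round trip.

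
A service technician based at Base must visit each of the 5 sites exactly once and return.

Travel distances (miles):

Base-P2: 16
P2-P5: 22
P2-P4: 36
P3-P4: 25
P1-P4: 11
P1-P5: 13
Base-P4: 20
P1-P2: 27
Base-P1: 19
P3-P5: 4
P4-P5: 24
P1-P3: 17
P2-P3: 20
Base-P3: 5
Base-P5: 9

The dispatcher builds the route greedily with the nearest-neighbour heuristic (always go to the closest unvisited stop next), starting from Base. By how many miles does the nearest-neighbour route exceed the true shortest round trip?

From Base: P3=5, P5=9, P2=16, P1=19, P4=20 → choose P3 (5).
From P3: P5=4, P1=17, P2=20, P4=25 → choose P5 (4).
From P5: P1=13, P2=22, P4=24 → choose P1 (13).
From P1: P4=11, P2=27 → choose P4 (11).
From P4: P2=36 → choose P2 (36).
NN route Base → P3 → P5 → P1 → P4 → P2 → Base costs 85.
Optimal: Base → P2 → P3 → P5 → P1 → P4 → Base costs 84 (by enumerating all 60 distinct tours).
Excess = 85 − 84 = 1.

The nearest-neighbour route is 1 miles longer than optimal.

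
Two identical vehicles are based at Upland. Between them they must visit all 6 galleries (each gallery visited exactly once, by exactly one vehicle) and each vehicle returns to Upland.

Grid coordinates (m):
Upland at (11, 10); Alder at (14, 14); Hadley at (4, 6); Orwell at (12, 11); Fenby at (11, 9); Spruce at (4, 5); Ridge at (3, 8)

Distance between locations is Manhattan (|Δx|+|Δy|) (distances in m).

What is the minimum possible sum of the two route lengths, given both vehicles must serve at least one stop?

Try each way of splitting the stops between the two vehicles (each non-empty) and, for each split, find the best tour for each vehicle:
  {Alder} + {Hadley, Orwell, Fenby, Spruce, Ridge}: 14 + 30 = 44
  {Hadley} + {Alder, Orwell, Fenby, Spruce, Ridge}: 22 + 40 = 62
  {Alder, Hadley} + {Orwell, Fenby, Spruce, Ridge}: 36 + 30 = 66
  {Orwell} + {Alder, Hadley, Fenby, Spruce, Ridge}: 4 + 40 = 44
  {Alder, Orwell} + {Hadley, Fenby, Spruce, Ridge}: 14 + 26 = 40
  {Hadley, Orwell} + {Alder, Fenby, Spruce, Ridge}: 26 + 40 = 66
  … (31 splits in total)
Best: vehicle 1 Upland → Alder → Orwell → Upland = 14; vehicle 2 Upland → Hadley → Spruce → Ridge → Fenby → Upland = 26; combined 40.

Minimum combined distance: 40 m.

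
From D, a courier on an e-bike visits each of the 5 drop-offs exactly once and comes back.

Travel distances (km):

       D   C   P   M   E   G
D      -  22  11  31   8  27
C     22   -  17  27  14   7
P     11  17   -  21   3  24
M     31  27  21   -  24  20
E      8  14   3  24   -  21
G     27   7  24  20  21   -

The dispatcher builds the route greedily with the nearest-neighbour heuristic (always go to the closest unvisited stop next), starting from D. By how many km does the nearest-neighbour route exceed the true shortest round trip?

D: E=8, P=11, C=22, G=27, M=31 ⇒ E
E: P=3, C=14, G=21, M=24 ⇒ P
P: C=17, M=21, G=24 ⇒ C
C: G=7, M=27 ⇒ G
G: M=20 ⇒ M
NN route D → E → P → C → G → M → D costs 86.
Optimal: D → C → G → M → P → E → D costs 81 (by enumerating all 60 distinct tours).
Excess = 86 − 81 = 5.

Excess over optimum: 5 km.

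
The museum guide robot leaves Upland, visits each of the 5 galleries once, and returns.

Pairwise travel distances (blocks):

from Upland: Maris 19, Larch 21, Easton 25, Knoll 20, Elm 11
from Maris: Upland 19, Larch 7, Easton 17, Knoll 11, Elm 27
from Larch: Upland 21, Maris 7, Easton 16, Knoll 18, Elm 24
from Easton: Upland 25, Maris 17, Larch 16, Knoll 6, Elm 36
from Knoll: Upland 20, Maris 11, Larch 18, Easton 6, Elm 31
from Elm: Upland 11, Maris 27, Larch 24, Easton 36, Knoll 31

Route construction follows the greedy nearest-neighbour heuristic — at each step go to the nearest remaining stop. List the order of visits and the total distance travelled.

From Upland: distances to unvisited — Elm=11, Maris=19, Knoll=20, Larch=21, Easton=25. Nearest is Elm (11).
From Elm: distances to unvisited — Larch=24, Maris=27, Knoll=31, Easton=36. Nearest is Larch (24).
From Larch: distances to unvisited — Maris=7, Easton=16, Knoll=18. Nearest is Maris (7).
From Maris: distances to unvisited — Knoll=11, Easton=17. Nearest is Knoll (11).
From Knoll: distances to unvisited — Easton=6. Nearest is Easton (6).
Return Easton→Upland: 25.
Total = 11 + 24 + 7 + 11 + 6 + 25 = 84.

84 blocks along Upland → Elm → Larch → Maris → Knoll → Easton → Upland.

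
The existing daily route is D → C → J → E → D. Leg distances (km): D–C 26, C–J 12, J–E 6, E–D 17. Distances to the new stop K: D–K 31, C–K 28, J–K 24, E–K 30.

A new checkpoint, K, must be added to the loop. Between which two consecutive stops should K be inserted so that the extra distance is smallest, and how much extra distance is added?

Insertion cost between consecutive stops i–j is d(i,K) + d(K,j) − d(i,j):
  between D and C: 31 + 28 − 26 = 33
  between C and J: 28 + 24 − 12 = 40
  between J and E: 24 + 30 − 6 = 48
  between E and D: 30 + 31 − 17 = 44
Cheapest insertion is between D and C, adding 33.
New total = 61 + 33 = 94.

+33 km — insert K between D and C.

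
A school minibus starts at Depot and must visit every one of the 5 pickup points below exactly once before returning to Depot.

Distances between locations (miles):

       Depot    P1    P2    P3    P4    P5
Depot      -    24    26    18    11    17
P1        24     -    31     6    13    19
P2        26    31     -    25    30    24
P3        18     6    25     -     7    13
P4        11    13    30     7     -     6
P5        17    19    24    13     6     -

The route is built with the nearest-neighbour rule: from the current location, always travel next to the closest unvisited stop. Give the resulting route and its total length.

From Depot: distances to unvisited — P4=11, P5=17, P3=18, P1=24, P2=26. Nearest is P4 (11).
From P4: distances to unvisited — P5=6, P3=7, P1=13, P2=30. Nearest is P5 (6).
From P5: distances to unvisited — P3=13, P1=19, P2=24. Nearest is P3 (13).
From P3: distances to unvisited — P1=6, P2=25. Nearest is P1 (6).
From P1: distances to unvisited — P2=31. Nearest is P2 (31).
Return P2→Depot: 26.
Total = 11 + 6 + 13 + 6 + 31 + 26 = 93.

Total distance 93 miles via the nearest-neighbour route Depot → P4 → P5 → P3 → P1 → P2 → Depot.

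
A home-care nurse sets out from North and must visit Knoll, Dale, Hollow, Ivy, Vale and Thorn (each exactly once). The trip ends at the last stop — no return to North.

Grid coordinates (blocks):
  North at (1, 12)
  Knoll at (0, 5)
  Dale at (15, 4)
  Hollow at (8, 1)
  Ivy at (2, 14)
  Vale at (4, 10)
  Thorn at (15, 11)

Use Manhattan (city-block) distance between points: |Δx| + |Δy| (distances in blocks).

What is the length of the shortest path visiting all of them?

There are 6! = 720 possible orderings.
North → Knoll → Dale → Hollow → Ivy → Vale → Thorn: 8+16+10+19+6+12 = 71
North → Knoll → Dale → Hollow → Ivy → Thorn → Vale: 8+16+10+19+16+12 = 81
North → Knoll → Dale → Hollow → Vale → Ivy → Thorn: 8+16+10+13+6+16 = 69
North → Knoll → Dale → Hollow → Vale → Thorn → Ivy: 8+16+10+13+12+16 = 75
North → Knoll → Dale → Hollow → Thorn → Ivy → Vale: 8+16+10+17+16+6 = 73
North → Knoll → Dale → Hollow → Thorn → Vale → Ivy: 8+16+10+17+12+6 = 69
North → Knoll → Dale → Ivy → Hollow → Vale → Thorn: 8+16+23+19+13+12 = 91
North → Knoll → Dale → Ivy → Hollow → Thorn → Vale: 8+16+23+19+17+12 = 95
… (712 more)
North → Ivy → Vale → Knoll → Hollow → Dale → Thorn: 3+6+9+12+10+7 = 47  ← best
The minimum is 47.
One shortest path: North → Ivy → Vale → Knoll → Hollow → Dale → Thorn.

Minimum one-way distance = 47 blocks.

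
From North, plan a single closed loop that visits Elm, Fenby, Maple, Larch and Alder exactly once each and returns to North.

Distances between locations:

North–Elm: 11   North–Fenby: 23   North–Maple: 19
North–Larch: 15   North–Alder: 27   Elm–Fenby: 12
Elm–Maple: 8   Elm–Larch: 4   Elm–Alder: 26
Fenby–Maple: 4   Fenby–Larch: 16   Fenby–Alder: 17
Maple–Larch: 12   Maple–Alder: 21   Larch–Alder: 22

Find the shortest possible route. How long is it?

75 — the shortest possible round trip.

With 5 stops there are 5!/2 = 60 distinct round trips (a route and its reverse cost the same).
North-Elm-Fenby-Maple-Larch-Alder-North: 11+12+4+12+22+27 = 88
North-Elm-Fenby-Maple-Alder-Larch-North: 11+12+4+21+22+15 = 85
North-Elm-Fenby-Larch-Maple-Alder-North: 11+12+16+12+21+27 = 99
North-Elm-Fenby-Larch-Alder-Maple-North: 11+12+16+22+21+19 = 101
North-Elm-Fenby-Alder-Maple-Larch-North: 11+12+17+21+12+15 = 88
North-Elm-Fenby-Alder-Larch-Maple-North: 11+12+17+22+12+19 = 93
North-Elm-Maple-Fenby-Larch-Alder-North: 11+8+4+16+22+27 = 88
North-Elm-Maple-Fenby-Alder-Larch-North: 11+8+4+17+22+15 = 77
North-Elm-Maple-Larch-Fenby-Alder-North: 11+8+12+16+17+27 = 91
North-Elm-Maple-Larch-Alder-Fenby-North: 11+8+12+22+17+23 = 93
North-Elm-Maple-Alder-Fenby-Larch-North: 11+8+21+17+16+15 = 88
North-Elm-Maple-Alder-Larch-Fenby-North: 11+8+21+22+16+23 = 101
North-Elm-Larch-Fenby-Maple-Alder-North: 11+4+16+4+21+27 = 83
North-Elm-Larch-Fenby-Alder-Maple-North: 11+4+16+17+21+19 = 88
… (46 more)
North-Elm-Larch-Maple-Fenby-Alder-North: 11+4+12+4+17+27 = 75  ← best
The minimum is 75.
One optimal route: North → Elm → Larch → Maple → Fenby → Alder → North (or its reverse).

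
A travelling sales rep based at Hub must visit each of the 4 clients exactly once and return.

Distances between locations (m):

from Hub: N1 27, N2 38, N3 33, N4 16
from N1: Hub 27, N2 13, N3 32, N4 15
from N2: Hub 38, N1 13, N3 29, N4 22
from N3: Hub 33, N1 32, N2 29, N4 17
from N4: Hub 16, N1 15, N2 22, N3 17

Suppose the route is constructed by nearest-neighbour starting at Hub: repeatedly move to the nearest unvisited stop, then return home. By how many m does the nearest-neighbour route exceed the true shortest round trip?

The nearest-neighbour route is 4 m longer than optimal.

From Hub: N4=16, N1=27, N3=33, N2=38 → choose N4 (16).
From N4: N1=15, N3=17, N2=22 → choose N1 (15).
From N1: N2=13, N3=32 → choose N2 (13).
From N2: N3=29 → choose N3 (29).
NN route Hub → N4 → N1 → N2 → N3 → Hub costs 106.
Optimal: Hub → N1 → N2 → N3 → N4 → Hub costs 102 (by enumerating all 12 distinct tours).
Excess = 106 − 102 = 4.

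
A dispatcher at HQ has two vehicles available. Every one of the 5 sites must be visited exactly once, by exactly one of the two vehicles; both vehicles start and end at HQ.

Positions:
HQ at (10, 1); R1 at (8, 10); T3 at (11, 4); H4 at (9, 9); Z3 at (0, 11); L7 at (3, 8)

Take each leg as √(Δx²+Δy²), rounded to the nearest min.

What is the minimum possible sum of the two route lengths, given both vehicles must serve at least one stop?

Try each way of splitting the stops between the two vehicles (each non-empty) and, for each split, find the best tour for each vehicle:
  {R1} + {T3, H4, Z3, L7}: 18 + 31 = 49
  {T3} + {R1, H4, Z3, L7}: 6 + 31 = 37
  {R1, T3} + {H4, Z3, L7}: 19 + 31 = 50
  {H4} + {R1, T3, Z3, L7}: 16 + 32 = 48
  {R1, H4} + {T3, Z3, L7}: 18 + 30 = 48
  {T3, H4} + {R1, Z3, L7}: 16 + 31 = 47
  … (15 splits in total)
Best: vehicle 1 HQ → T3 → HQ = 6; vehicle 2 HQ → H4 → R1 → Z3 → L7 → HQ = 31; combined 37.

Minimum combined distance: 37 min.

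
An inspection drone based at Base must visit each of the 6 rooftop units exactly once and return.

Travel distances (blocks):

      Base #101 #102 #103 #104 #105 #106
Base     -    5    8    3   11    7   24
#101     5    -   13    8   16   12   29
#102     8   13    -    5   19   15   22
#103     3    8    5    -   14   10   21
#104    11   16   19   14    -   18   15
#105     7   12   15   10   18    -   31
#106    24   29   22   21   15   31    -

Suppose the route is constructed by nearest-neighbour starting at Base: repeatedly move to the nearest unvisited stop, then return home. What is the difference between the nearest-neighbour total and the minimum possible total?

Base: #103=3, #101=5, #105=7, #102=8, #104=11, #106=24 ⇒ #103
#103: #102=5, #101=8, #105=10, #104=14, #106=21 ⇒ #102
#102: #101=13, #105=15, #104=19, #106=22 ⇒ #101
#101: #105=12, #104=16, #106=29 ⇒ #105
#105: #104=18, #106=31 ⇒ #104
#104: #106=15 ⇒ #106
NN route Base → #103 → #102 → #101 → #105 → #104 → #106 → Base costs 90.
Optimal: Base → #101 → #103 → #102 → #106 → #104 → #105 → Base costs 80 (by enumerating all 360 distinct tours).
Excess = 90 − 80 = 10.

The nearest-neighbour route is 10 blocks longer than optimal.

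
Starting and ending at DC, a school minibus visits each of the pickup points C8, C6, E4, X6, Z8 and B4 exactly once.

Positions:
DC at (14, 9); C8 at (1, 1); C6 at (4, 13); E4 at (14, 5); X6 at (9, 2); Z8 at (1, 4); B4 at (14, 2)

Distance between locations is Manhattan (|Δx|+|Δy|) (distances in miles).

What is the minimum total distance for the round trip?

DC-C8-C6-E4-X6-Z8-B4-DC: 21+15+18+8+10+15+7 = 94
DC-C8-C6-E4-X6-B4-Z8-DC: 21+15+18+8+5+15+18 = 100
DC-C8-C6-E4-Z8-X6-B4-DC: 21+15+18+14+10+5+7 = 90
DC-C8-C6-E4-Z8-B4-X6-DC: 21+15+18+14+15+5+12 = 100
DC-C8-C6-E4-B4-X6-Z8-DC: 21+15+18+3+5+10+18 = 90
DC-C8-C6-E4-B4-Z8-X6-DC: 21+15+18+3+15+10+12 = 94
DC-C8-C6-X6-E4-Z8-B4-DC: 21+15+16+8+14+15+7 = 96
DC-C8-C6-X6-E4-B4-Z8-DC: 21+15+16+8+3+15+18 = 96
… (352 more)
DC-C6-Z8-C8-X6-B4-E4-DC: 14+12+3+9+5+3+4 = 50  ← best
The minimum is 50.
One optimal route: DC → C6 → Z8 → C8 → X6 → B4 → E4 → DC (or its reverse).

50 miles — the shortest possible round trip.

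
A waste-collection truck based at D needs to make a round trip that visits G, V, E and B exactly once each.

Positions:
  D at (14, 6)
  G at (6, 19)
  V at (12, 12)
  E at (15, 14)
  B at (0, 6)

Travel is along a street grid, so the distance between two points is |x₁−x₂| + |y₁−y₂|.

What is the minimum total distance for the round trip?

60 — the shortest possible round trip.

There are 12 distinct closed tours to check (reversals are equivalent).
D→G→V→E→B→D: 21+13+5+23+14 = 76
D→G→V→B→E→D: 21+13+18+23+9 = 84
D→G→E→V→B→D: 21+14+5+18+14 = 72
D→G→E→B→V→D: 21+14+23+18+8 = 84
D→G→B→V→E→D: 21+19+18+5+9 = 72
D→G→B→E→V→D: 21+19+23+5+8 = 76
D→V→G→E→B→D: 8+13+14+23+14 = 72
D→V→G→B→E→D: 8+13+19+23+9 = 72
D→V→E→G→B→D: 8+5+14+19+14 = 60
D→V→B→G→E→D: 8+18+19+14+9 = 68
D→E→G→V→B→D: 9+14+13+18+14 = 68
D→E→V→G→B→D: 9+5+13+19+14 = 60
The minimum is 60.
One optimal route: D → V → E → G → B → D (or its reverse).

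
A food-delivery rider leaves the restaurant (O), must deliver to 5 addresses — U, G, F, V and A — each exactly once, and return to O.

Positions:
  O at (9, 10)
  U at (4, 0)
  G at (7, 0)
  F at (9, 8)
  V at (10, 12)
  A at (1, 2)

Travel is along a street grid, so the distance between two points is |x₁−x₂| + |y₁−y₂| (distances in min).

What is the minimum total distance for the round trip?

With 5 stops there are 5!/2 = 60 distinct round trips (a route and its reverse cost the same).
O → U → G → F → V → A → O: 15+3+10+5+19+16 = 68
O → U → G → F → A → V → O: 15+3+10+14+19+3 = 64
O → U → G → V → F → A → O: 15+3+15+5+14+16 = 68
O → U → G → V → A → F → O: 15+3+15+19+14+2 = 68
O → U → G → A → F → V → O: 15+3+8+14+5+3 = 48
O → U → G → A → V → F → O: 15+3+8+19+5+2 = 52
O → U → F → G → V → A → O: 15+13+10+15+19+16 = 88
O → U → F → G → A → V → O: 15+13+10+8+19+3 = 68
O → U → F → V → G → A → O: 15+13+5+15+8+16 = 72
O → U → F → V → A → G → O: 15+13+5+19+8+12 = 72
O → U → F → A → G → V → O: 15+13+14+8+15+3 = 68
O → U → F → A → V → G → O: 15+13+14+19+15+12 = 88
O → U → V → G → F → A → O: 15+18+15+10+14+16 = 88
O → U → V → G → A → F → O: 15+18+15+8+14+2 = 72
… (46 more)
O → G → U → A → F → V → O: 12+3+5+14+5+3 = 42  ← best
The minimum is 42.
One optimal route: O → G → U → A → F → V → O (or its reverse).

Shortest round trip = 42 min.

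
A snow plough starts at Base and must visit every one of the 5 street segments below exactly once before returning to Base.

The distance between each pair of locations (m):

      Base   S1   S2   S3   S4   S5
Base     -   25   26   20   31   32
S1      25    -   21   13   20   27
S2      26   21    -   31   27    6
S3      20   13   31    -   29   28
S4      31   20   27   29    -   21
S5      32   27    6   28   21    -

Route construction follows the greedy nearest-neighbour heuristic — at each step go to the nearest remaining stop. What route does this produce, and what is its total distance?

106 m along Base → S3 → S1 → S4 → S5 → S2 → Base.

Base → [S3:20 / S1:25 / S2:26 / S4:31 / S5:32] → S3 (20)
S3 → [S1:13 / S5:28 / S4:29 / S2:31] → S1 (13)
S1 → [S4:20 / S2:21 / S5:27] → S4 (20)
S4 → [S5:21 / S2:27] → S5 (21)
S5 → [S2:6] → S2 (6)
Return S2→Base: 26.
Total = 20 + 13 + 20 + 21 + 6 + 26 = 106.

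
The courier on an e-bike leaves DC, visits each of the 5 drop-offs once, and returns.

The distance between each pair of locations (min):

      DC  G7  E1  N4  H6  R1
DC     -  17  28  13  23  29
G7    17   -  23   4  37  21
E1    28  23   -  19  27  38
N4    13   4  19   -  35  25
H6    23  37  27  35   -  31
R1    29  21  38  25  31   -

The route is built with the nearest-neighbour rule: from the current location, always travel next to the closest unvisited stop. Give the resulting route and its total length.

Total distance 124 min via the nearest-neighbour route DC → N4 → G7 → R1 → H6 → E1 → DC.

From DC: distances to unvisited — N4=13, G7=17, H6=23, E1=28, R1=29. Nearest is N4 (13).
From N4: distances to unvisited — G7=4, E1=19, R1=25, H6=35. Nearest is G7 (4).
From G7: distances to unvisited — R1=21, E1=23, H6=37. Nearest is R1 (21).
From R1: distances to unvisited — H6=31, E1=38. Nearest is H6 (31).
From H6: distances to unvisited — E1=27. Nearest is E1 (27).
Return E1→DC: 28.
Total = 13 + 4 + 21 + 31 + 27 + 28 = 124.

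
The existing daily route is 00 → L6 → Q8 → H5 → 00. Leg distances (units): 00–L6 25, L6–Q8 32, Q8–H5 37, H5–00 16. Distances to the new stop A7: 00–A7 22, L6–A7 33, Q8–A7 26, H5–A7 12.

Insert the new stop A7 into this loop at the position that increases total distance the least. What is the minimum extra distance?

Minimum extra distance: 1, inserting A7 between Q8 and H5.

Insertion cost between consecutive stops i–j is d(i,A7) + d(A7,j) − d(i,j):
  between 00 and L6: 22 + 33 − 25 = 30
  between L6 and Q8: 33 + 26 − 32 = 27
  between Q8 and H5: 26 + 12 − 37 = 1
  between H5 and 00: 12 + 22 − 16 = 18
Cheapest insertion is between Q8 and H5, adding 1.
New total = 110 + 1 = 111.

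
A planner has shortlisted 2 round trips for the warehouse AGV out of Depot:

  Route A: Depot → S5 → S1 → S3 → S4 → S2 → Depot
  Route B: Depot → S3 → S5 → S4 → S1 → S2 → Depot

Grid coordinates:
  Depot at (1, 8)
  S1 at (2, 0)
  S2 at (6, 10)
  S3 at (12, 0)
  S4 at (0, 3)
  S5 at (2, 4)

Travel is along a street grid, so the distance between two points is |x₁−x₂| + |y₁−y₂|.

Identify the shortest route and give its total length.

54 — Route A is the shortest.

Route A: 5 + 4 + 10 + 15 + 13 + 7 = 54
Route B: 19 + 14 + 3 + 5 + 14 + 7 = 62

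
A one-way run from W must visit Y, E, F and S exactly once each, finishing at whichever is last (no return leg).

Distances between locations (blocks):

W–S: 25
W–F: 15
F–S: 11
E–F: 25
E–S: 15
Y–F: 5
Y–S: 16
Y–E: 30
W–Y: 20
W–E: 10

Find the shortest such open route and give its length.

There are 4! = 24 possible orderings.
W→Y→E→F→S: 20+30+25+11 = 86
W→Y→E→S→F: 20+30+15+11 = 76
W→Y→F→E→S: 20+5+25+15 = 65
W→Y→F→S→E: 20+5+11+15 = 51
W→Y→S→E→F: 20+16+15+25 = 76
W→Y→S→F→E: 20+16+11+25 = 72
W→E→Y→F→S: 10+30+5+11 = 56
W→E→Y→S→F: 10+30+16+11 = 67
W→E→F→Y→S: 10+25+5+16 = 56
W→E→F→S→Y: 10+25+11+16 = 62
W→E→S→Y→F: 10+15+16+5 = 46
W→E→S→F→Y: 10+15+11+5 = 41
W→F→Y→E→S: 15+5+30+15 = 65
W→F→Y→S→E: 15+5+16+15 = 51
… (10 more)
The minimum is 41.
One shortest path: W → E → S → F → Y.

41 blocks — the minimum one-way total.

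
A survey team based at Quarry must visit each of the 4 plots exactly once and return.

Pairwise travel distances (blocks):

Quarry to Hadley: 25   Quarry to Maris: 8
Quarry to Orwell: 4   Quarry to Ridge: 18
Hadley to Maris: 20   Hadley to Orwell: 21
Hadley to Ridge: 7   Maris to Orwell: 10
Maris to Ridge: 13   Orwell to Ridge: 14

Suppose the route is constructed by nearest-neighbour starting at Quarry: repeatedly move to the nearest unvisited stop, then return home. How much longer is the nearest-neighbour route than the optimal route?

The nearest-neighbour route is 6 blocks longer than optimal.

From Quarry: Orwell=4, Maris=8, Ridge=18, Hadley=25 → choose Orwell (4).
From Orwell: Maris=10, Ridge=14, Hadley=21 → choose Maris (10).
From Maris: Ridge=13, Hadley=20 → choose Ridge (13).
From Ridge: Hadley=7 → choose Hadley (7).
NN route Quarry → Orwell → Maris → Ridge → Hadley → Quarry costs 59.
Optimal: Quarry → Maris → Hadley → Ridge → Orwell → Quarry costs 53 (by enumerating all 12 distinct tours).
Excess = 59 − 53 = 6.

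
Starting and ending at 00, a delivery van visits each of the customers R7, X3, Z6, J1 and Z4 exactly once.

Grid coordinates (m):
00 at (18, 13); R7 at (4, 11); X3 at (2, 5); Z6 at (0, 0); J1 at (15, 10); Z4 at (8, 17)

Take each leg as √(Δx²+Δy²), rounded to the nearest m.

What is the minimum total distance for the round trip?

Shortest round trip = 51 m.

There are 60 distinct closed tours to check (reversals are equivalent).
00 → R7 → X3 → Z6 → J1 → Z4 → 00: 14+6+5+18+10+11 = 64
00 → R7 → X3 → Z6 → Z4 → J1 → 00: 14+6+5+19+10+4 = 58
00 → R7 → X3 → J1 → Z6 → Z4 → 00: 14+6+14+18+19+11 = 82
00 → R7 → X3 → J1 → Z4 → Z6 → 00: 14+6+14+10+19+22 = 85
00 → R7 → X3 → Z4 → Z6 → J1 → 00: 14+6+13+19+18+4 = 74
00 → R7 → X3 → Z4 → J1 → Z6 → 00: 14+6+13+10+18+22 = 83
00 → R7 → Z6 → X3 → J1 → Z4 → 00: 14+12+5+14+10+11 = 66
00 → R7 → Z6 → X3 → Z4 → J1 → 00: 14+12+5+13+10+4 = 58
00 → R7 → Z6 → J1 → X3 → Z4 → 00: 14+12+18+14+13+11 = 82
00 → R7 → Z6 → J1 → Z4 → X3 → 00: 14+12+18+10+13+18 = 85
00 → R7 → Z6 → Z4 → X3 → J1 → 00: 14+12+19+13+14+4 = 76
00 → R7 → Z6 → Z4 → J1 → X3 → 00: 14+12+19+10+14+18 = 87
00 → R7 → J1 → X3 → Z6 → Z4 → 00: 14+11+14+5+19+11 = 74
00 → R7 → J1 → X3 → Z4 → Z6 → 00: 14+11+14+13+19+22 = 93
… (46 more)
00 → J1 → Z6 → X3 → R7 → Z4 → 00: 4+18+5+6+7+11 = 51  ← best
The minimum is 51.
One optimal route: 00 → J1 → Z6 → X3 → R7 → Z4 → 00 (or its reverse).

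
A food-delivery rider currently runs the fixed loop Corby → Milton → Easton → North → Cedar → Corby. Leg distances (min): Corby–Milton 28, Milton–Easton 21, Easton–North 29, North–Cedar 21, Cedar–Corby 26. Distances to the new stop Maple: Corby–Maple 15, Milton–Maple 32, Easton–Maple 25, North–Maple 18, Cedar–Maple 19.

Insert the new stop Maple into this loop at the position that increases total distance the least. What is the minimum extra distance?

Insertion cost between consecutive stops i–j is d(i,Maple) + d(Maple,j) − d(i,j):
  between Corby and Milton: 15 + 32 − 28 = 19
  between Milton and Easton: 32 + 25 − 21 = 36
  between Easton and North: 25 + 18 − 29 = 14
  between North and Cedar: 18 + 19 − 21 = 16
  between Cedar and Corby: 19 + 15 − 26 = 8
Cheapest insertion is between Cedar and Corby, adding 8.
New total = 125 + 8 = 133.

+8 min — insert Maple between Cedar and Corby.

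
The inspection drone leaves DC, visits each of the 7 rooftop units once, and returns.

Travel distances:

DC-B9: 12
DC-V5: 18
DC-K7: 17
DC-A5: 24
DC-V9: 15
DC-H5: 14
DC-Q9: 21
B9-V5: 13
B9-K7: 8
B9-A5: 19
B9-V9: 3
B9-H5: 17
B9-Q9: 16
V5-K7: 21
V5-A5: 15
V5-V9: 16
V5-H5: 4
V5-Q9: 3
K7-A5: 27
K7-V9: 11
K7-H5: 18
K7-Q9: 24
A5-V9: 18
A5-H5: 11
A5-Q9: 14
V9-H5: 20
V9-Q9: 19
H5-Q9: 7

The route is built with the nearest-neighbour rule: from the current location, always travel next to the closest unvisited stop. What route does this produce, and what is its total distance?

From DC: distances to unvisited — B9=12, H5=14, V9=15, K7=17, V5=18, Q9=21, A5=24. Nearest is B9 (12).
From B9: distances to unvisited — V9=3, K7=8, V5=13, Q9=16, H5=17, A5=19. Nearest is V9 (3).
From V9: distances to unvisited — K7=11, V5=16, A5=18, Q9=19, H5=20. Nearest is K7 (11).
From K7: distances to unvisited — H5=18, V5=21, Q9=24, A5=27. Nearest is H5 (18).
From H5: distances to unvisited — V5=4, Q9=7, A5=11. Nearest is V5 (4).
From V5: distances to unvisited — Q9=3, A5=15. Nearest is Q9 (3).
From Q9: distances to unvisited — A5=14. Nearest is A5 (14).
Return A5→DC: 24.
Total = 12 + 3 + 11 + 18 + 4 + 3 + 14 + 24 = 89.

Nearest-neighbour total = 89; route DC → B9 → V9 → K7 → H5 → V5 → Q9 → A5 → DC.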